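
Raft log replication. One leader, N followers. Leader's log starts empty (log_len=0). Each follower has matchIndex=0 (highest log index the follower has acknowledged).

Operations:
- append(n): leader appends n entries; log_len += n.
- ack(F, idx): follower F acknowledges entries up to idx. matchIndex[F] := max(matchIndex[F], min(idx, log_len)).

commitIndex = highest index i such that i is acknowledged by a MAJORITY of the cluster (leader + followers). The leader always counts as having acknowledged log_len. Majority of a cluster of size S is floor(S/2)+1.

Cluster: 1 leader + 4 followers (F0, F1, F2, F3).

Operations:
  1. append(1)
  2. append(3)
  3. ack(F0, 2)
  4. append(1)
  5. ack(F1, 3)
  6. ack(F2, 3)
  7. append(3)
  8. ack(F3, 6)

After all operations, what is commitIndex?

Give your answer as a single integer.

Op 1: append 1 -> log_len=1
Op 2: append 3 -> log_len=4
Op 3: F0 acks idx 2 -> match: F0=2 F1=0 F2=0 F3=0; commitIndex=0
Op 4: append 1 -> log_len=5
Op 5: F1 acks idx 3 -> match: F0=2 F1=3 F2=0 F3=0; commitIndex=2
Op 6: F2 acks idx 3 -> match: F0=2 F1=3 F2=3 F3=0; commitIndex=3
Op 7: append 3 -> log_len=8
Op 8: F3 acks idx 6 -> match: F0=2 F1=3 F2=3 F3=6; commitIndex=3

Answer: 3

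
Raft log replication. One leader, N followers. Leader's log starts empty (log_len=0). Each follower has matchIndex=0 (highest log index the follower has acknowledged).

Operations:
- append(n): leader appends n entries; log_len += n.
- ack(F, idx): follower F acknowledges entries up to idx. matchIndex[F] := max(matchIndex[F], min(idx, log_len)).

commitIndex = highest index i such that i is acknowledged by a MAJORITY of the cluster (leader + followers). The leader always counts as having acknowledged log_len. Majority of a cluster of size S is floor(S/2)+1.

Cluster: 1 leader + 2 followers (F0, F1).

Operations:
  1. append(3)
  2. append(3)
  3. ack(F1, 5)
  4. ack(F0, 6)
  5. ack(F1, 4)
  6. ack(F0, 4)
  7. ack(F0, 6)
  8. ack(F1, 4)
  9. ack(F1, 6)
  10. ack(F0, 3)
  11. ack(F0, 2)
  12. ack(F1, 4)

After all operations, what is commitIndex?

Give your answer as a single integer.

Answer: 6

Derivation:
Op 1: append 3 -> log_len=3
Op 2: append 3 -> log_len=6
Op 3: F1 acks idx 5 -> match: F0=0 F1=5; commitIndex=5
Op 4: F0 acks idx 6 -> match: F0=6 F1=5; commitIndex=6
Op 5: F1 acks idx 4 -> match: F0=6 F1=5; commitIndex=6
Op 6: F0 acks idx 4 -> match: F0=6 F1=5; commitIndex=6
Op 7: F0 acks idx 6 -> match: F0=6 F1=5; commitIndex=6
Op 8: F1 acks idx 4 -> match: F0=6 F1=5; commitIndex=6
Op 9: F1 acks idx 6 -> match: F0=6 F1=6; commitIndex=6
Op 10: F0 acks idx 3 -> match: F0=6 F1=6; commitIndex=6
Op 11: F0 acks idx 2 -> match: F0=6 F1=6; commitIndex=6
Op 12: F1 acks idx 4 -> match: F0=6 F1=6; commitIndex=6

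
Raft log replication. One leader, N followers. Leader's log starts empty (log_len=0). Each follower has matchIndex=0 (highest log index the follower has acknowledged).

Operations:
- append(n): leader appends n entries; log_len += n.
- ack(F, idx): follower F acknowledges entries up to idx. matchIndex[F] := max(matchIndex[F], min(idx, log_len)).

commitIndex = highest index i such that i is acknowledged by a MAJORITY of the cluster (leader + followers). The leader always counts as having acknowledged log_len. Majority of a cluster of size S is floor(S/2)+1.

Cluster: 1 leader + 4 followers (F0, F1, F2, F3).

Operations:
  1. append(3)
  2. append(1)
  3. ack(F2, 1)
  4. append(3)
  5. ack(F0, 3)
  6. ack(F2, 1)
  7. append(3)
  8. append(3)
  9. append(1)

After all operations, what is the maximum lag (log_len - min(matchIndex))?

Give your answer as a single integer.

Answer: 14

Derivation:
Op 1: append 3 -> log_len=3
Op 2: append 1 -> log_len=4
Op 3: F2 acks idx 1 -> match: F0=0 F1=0 F2=1 F3=0; commitIndex=0
Op 4: append 3 -> log_len=7
Op 5: F0 acks idx 3 -> match: F0=3 F1=0 F2=1 F3=0; commitIndex=1
Op 6: F2 acks idx 1 -> match: F0=3 F1=0 F2=1 F3=0; commitIndex=1
Op 7: append 3 -> log_len=10
Op 8: append 3 -> log_len=13
Op 9: append 1 -> log_len=14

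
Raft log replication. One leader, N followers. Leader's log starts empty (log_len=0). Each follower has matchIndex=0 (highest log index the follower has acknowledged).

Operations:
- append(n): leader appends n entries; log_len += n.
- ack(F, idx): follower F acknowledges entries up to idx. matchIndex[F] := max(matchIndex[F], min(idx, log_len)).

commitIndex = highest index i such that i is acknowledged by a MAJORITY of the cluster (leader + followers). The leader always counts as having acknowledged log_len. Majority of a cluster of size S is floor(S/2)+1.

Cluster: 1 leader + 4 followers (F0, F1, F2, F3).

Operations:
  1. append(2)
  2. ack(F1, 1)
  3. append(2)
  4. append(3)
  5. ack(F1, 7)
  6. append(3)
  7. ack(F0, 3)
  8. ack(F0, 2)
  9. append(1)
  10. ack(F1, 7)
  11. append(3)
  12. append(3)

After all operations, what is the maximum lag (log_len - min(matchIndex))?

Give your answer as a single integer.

Answer: 17

Derivation:
Op 1: append 2 -> log_len=2
Op 2: F1 acks idx 1 -> match: F0=0 F1=1 F2=0 F3=0; commitIndex=0
Op 3: append 2 -> log_len=4
Op 4: append 3 -> log_len=7
Op 5: F1 acks idx 7 -> match: F0=0 F1=7 F2=0 F3=0; commitIndex=0
Op 6: append 3 -> log_len=10
Op 7: F0 acks idx 3 -> match: F0=3 F1=7 F2=0 F3=0; commitIndex=3
Op 8: F0 acks idx 2 -> match: F0=3 F1=7 F2=0 F3=0; commitIndex=3
Op 9: append 1 -> log_len=11
Op 10: F1 acks idx 7 -> match: F0=3 F1=7 F2=0 F3=0; commitIndex=3
Op 11: append 3 -> log_len=14
Op 12: append 3 -> log_len=17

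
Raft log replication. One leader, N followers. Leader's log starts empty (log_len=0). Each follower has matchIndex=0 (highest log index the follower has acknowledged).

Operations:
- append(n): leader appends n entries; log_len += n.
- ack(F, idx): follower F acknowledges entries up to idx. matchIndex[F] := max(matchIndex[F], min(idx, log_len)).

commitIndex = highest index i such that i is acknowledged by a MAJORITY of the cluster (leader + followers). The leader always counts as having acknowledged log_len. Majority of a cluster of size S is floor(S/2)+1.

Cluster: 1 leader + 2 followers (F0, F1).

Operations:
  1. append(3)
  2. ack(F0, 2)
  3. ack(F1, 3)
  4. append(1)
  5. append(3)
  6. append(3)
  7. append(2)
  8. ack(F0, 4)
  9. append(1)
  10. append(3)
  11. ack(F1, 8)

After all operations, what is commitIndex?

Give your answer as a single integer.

Answer: 8

Derivation:
Op 1: append 3 -> log_len=3
Op 2: F0 acks idx 2 -> match: F0=2 F1=0; commitIndex=2
Op 3: F1 acks idx 3 -> match: F0=2 F1=3; commitIndex=3
Op 4: append 1 -> log_len=4
Op 5: append 3 -> log_len=7
Op 6: append 3 -> log_len=10
Op 7: append 2 -> log_len=12
Op 8: F0 acks idx 4 -> match: F0=4 F1=3; commitIndex=4
Op 9: append 1 -> log_len=13
Op 10: append 3 -> log_len=16
Op 11: F1 acks idx 8 -> match: F0=4 F1=8; commitIndex=8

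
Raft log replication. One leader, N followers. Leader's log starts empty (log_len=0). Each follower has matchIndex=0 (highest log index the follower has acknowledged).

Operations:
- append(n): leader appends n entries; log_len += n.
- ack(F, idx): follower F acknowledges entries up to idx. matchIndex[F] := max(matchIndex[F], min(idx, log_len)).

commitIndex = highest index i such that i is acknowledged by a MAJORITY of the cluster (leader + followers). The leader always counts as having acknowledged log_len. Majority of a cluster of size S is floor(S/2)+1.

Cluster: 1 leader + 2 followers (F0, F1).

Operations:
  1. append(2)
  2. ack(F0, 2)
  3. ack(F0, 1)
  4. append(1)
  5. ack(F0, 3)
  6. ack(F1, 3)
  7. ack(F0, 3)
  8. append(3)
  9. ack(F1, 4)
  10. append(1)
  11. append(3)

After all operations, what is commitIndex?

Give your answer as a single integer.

Answer: 4

Derivation:
Op 1: append 2 -> log_len=2
Op 2: F0 acks idx 2 -> match: F0=2 F1=0; commitIndex=2
Op 3: F0 acks idx 1 -> match: F0=2 F1=0; commitIndex=2
Op 4: append 1 -> log_len=3
Op 5: F0 acks idx 3 -> match: F0=3 F1=0; commitIndex=3
Op 6: F1 acks idx 3 -> match: F0=3 F1=3; commitIndex=3
Op 7: F0 acks idx 3 -> match: F0=3 F1=3; commitIndex=3
Op 8: append 3 -> log_len=6
Op 9: F1 acks idx 4 -> match: F0=3 F1=4; commitIndex=4
Op 10: append 1 -> log_len=7
Op 11: append 3 -> log_len=10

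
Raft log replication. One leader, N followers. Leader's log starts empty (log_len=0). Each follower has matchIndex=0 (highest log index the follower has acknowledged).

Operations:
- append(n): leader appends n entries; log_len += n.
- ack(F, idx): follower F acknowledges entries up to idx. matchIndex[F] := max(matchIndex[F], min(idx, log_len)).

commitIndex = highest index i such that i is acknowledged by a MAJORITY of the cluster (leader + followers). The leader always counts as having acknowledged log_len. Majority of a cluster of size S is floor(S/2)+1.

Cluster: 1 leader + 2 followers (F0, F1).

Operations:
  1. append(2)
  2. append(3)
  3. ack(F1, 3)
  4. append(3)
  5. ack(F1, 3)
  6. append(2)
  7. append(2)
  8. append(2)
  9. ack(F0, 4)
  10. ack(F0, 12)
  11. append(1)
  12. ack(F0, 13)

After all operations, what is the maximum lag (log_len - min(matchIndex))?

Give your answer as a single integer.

Answer: 12

Derivation:
Op 1: append 2 -> log_len=2
Op 2: append 3 -> log_len=5
Op 3: F1 acks idx 3 -> match: F0=0 F1=3; commitIndex=3
Op 4: append 3 -> log_len=8
Op 5: F1 acks idx 3 -> match: F0=0 F1=3; commitIndex=3
Op 6: append 2 -> log_len=10
Op 7: append 2 -> log_len=12
Op 8: append 2 -> log_len=14
Op 9: F0 acks idx 4 -> match: F0=4 F1=3; commitIndex=4
Op 10: F0 acks idx 12 -> match: F0=12 F1=3; commitIndex=12
Op 11: append 1 -> log_len=15
Op 12: F0 acks idx 13 -> match: F0=13 F1=3; commitIndex=13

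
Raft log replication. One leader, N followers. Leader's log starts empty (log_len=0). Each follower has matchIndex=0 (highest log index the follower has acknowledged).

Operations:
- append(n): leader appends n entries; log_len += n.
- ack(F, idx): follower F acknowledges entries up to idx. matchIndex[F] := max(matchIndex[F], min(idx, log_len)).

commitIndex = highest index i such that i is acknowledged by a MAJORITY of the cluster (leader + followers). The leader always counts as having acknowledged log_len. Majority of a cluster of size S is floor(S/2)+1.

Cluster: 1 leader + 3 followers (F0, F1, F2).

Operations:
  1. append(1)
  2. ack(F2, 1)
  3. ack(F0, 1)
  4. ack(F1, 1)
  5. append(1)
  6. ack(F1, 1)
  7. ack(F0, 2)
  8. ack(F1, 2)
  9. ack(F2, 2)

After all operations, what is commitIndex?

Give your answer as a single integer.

Op 1: append 1 -> log_len=1
Op 2: F2 acks idx 1 -> match: F0=0 F1=0 F2=1; commitIndex=0
Op 3: F0 acks idx 1 -> match: F0=1 F1=0 F2=1; commitIndex=1
Op 4: F1 acks idx 1 -> match: F0=1 F1=1 F2=1; commitIndex=1
Op 5: append 1 -> log_len=2
Op 6: F1 acks idx 1 -> match: F0=1 F1=1 F2=1; commitIndex=1
Op 7: F0 acks idx 2 -> match: F0=2 F1=1 F2=1; commitIndex=1
Op 8: F1 acks idx 2 -> match: F0=2 F1=2 F2=1; commitIndex=2
Op 9: F2 acks idx 2 -> match: F0=2 F1=2 F2=2; commitIndex=2

Answer: 2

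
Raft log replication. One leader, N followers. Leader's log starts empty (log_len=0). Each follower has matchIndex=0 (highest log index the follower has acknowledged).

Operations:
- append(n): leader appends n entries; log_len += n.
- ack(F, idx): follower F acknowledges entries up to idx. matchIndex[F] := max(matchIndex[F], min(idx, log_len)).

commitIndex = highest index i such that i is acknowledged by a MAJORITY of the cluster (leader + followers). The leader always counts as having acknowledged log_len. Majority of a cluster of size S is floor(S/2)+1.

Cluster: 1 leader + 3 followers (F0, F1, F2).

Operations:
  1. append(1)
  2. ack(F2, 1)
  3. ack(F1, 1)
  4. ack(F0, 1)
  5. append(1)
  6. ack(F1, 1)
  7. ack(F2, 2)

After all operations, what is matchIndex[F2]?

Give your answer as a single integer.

Op 1: append 1 -> log_len=1
Op 2: F2 acks idx 1 -> match: F0=0 F1=0 F2=1; commitIndex=0
Op 3: F1 acks idx 1 -> match: F0=0 F1=1 F2=1; commitIndex=1
Op 4: F0 acks idx 1 -> match: F0=1 F1=1 F2=1; commitIndex=1
Op 5: append 1 -> log_len=2
Op 6: F1 acks idx 1 -> match: F0=1 F1=1 F2=1; commitIndex=1
Op 7: F2 acks idx 2 -> match: F0=1 F1=1 F2=2; commitIndex=1

Answer: 2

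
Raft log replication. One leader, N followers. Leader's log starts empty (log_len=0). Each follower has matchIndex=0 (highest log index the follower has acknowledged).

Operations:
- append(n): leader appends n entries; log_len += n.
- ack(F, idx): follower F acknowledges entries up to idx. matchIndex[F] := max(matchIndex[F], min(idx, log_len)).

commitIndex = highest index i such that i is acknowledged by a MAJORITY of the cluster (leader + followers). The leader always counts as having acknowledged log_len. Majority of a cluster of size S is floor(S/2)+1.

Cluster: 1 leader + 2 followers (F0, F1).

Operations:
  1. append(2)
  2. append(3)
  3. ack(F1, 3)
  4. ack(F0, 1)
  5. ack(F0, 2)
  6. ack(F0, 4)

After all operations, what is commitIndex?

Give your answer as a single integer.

Op 1: append 2 -> log_len=2
Op 2: append 3 -> log_len=5
Op 3: F1 acks idx 3 -> match: F0=0 F1=3; commitIndex=3
Op 4: F0 acks idx 1 -> match: F0=1 F1=3; commitIndex=3
Op 5: F0 acks idx 2 -> match: F0=2 F1=3; commitIndex=3
Op 6: F0 acks idx 4 -> match: F0=4 F1=3; commitIndex=4

Answer: 4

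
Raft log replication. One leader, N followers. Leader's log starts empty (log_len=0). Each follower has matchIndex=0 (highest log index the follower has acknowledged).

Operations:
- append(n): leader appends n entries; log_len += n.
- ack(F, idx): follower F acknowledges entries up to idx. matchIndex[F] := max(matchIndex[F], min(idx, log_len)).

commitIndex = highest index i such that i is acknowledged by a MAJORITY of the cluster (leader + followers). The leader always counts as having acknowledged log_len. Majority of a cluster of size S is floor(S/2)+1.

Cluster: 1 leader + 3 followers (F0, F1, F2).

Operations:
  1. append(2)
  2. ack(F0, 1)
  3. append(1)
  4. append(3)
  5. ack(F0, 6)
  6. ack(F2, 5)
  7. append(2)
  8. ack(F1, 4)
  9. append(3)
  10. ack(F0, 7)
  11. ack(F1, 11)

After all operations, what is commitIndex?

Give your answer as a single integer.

Answer: 7

Derivation:
Op 1: append 2 -> log_len=2
Op 2: F0 acks idx 1 -> match: F0=1 F1=0 F2=0; commitIndex=0
Op 3: append 1 -> log_len=3
Op 4: append 3 -> log_len=6
Op 5: F0 acks idx 6 -> match: F0=6 F1=0 F2=0; commitIndex=0
Op 6: F2 acks idx 5 -> match: F0=6 F1=0 F2=5; commitIndex=5
Op 7: append 2 -> log_len=8
Op 8: F1 acks idx 4 -> match: F0=6 F1=4 F2=5; commitIndex=5
Op 9: append 3 -> log_len=11
Op 10: F0 acks idx 7 -> match: F0=7 F1=4 F2=5; commitIndex=5
Op 11: F1 acks idx 11 -> match: F0=7 F1=11 F2=5; commitIndex=7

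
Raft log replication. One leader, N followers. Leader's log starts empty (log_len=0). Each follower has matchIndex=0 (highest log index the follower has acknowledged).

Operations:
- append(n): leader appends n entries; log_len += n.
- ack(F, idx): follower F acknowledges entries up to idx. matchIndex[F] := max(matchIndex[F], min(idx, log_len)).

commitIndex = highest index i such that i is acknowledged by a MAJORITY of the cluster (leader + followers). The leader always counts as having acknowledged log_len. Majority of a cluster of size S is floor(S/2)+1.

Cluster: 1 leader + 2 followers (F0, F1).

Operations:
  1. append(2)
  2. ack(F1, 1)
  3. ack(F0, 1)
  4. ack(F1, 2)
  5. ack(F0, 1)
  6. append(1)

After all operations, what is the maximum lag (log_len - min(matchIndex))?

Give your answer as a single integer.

Op 1: append 2 -> log_len=2
Op 2: F1 acks idx 1 -> match: F0=0 F1=1; commitIndex=1
Op 3: F0 acks idx 1 -> match: F0=1 F1=1; commitIndex=1
Op 4: F1 acks idx 2 -> match: F0=1 F1=2; commitIndex=2
Op 5: F0 acks idx 1 -> match: F0=1 F1=2; commitIndex=2
Op 6: append 1 -> log_len=3

Answer: 2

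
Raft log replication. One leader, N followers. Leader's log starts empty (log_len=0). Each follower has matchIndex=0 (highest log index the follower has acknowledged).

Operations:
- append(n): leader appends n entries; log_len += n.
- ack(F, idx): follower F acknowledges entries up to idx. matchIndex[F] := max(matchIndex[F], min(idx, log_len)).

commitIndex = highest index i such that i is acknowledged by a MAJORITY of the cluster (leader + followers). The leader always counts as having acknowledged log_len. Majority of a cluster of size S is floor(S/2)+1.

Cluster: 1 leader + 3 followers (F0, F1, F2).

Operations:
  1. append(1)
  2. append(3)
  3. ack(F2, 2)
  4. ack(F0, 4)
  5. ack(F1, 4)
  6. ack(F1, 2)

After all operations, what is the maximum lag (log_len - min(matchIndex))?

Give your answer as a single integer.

Op 1: append 1 -> log_len=1
Op 2: append 3 -> log_len=4
Op 3: F2 acks idx 2 -> match: F0=0 F1=0 F2=2; commitIndex=0
Op 4: F0 acks idx 4 -> match: F0=4 F1=0 F2=2; commitIndex=2
Op 5: F1 acks idx 4 -> match: F0=4 F1=4 F2=2; commitIndex=4
Op 6: F1 acks idx 2 -> match: F0=4 F1=4 F2=2; commitIndex=4

Answer: 2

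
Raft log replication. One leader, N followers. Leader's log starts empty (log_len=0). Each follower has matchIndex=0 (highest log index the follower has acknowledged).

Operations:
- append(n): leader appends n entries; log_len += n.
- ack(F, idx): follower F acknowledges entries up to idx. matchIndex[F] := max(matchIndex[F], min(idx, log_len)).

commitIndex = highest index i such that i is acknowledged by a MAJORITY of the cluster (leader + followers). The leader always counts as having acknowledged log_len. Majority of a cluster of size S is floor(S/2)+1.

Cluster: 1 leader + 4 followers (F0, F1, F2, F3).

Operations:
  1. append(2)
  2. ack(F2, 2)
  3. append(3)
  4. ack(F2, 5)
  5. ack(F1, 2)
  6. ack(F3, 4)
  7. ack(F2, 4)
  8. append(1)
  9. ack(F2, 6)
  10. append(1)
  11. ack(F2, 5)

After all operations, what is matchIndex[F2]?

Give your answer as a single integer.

Answer: 6

Derivation:
Op 1: append 2 -> log_len=2
Op 2: F2 acks idx 2 -> match: F0=0 F1=0 F2=2 F3=0; commitIndex=0
Op 3: append 3 -> log_len=5
Op 4: F2 acks idx 5 -> match: F0=0 F1=0 F2=5 F3=0; commitIndex=0
Op 5: F1 acks idx 2 -> match: F0=0 F1=2 F2=5 F3=0; commitIndex=2
Op 6: F3 acks idx 4 -> match: F0=0 F1=2 F2=5 F3=4; commitIndex=4
Op 7: F2 acks idx 4 -> match: F0=0 F1=2 F2=5 F3=4; commitIndex=4
Op 8: append 1 -> log_len=6
Op 9: F2 acks idx 6 -> match: F0=0 F1=2 F2=6 F3=4; commitIndex=4
Op 10: append 1 -> log_len=7
Op 11: F2 acks idx 5 -> match: F0=0 F1=2 F2=6 F3=4; commitIndex=4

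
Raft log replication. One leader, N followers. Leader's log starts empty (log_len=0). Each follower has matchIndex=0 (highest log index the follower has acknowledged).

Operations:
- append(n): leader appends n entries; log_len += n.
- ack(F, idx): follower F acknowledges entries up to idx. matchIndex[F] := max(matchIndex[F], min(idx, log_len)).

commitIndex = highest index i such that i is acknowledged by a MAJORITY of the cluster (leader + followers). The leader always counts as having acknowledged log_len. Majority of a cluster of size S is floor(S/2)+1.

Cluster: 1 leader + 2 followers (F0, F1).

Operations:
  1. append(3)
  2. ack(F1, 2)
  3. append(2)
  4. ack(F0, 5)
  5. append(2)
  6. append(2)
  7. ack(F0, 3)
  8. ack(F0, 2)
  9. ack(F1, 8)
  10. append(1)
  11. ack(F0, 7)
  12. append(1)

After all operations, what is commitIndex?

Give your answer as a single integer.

Op 1: append 3 -> log_len=3
Op 2: F1 acks idx 2 -> match: F0=0 F1=2; commitIndex=2
Op 3: append 2 -> log_len=5
Op 4: F0 acks idx 5 -> match: F0=5 F1=2; commitIndex=5
Op 5: append 2 -> log_len=7
Op 6: append 2 -> log_len=9
Op 7: F0 acks idx 3 -> match: F0=5 F1=2; commitIndex=5
Op 8: F0 acks idx 2 -> match: F0=5 F1=2; commitIndex=5
Op 9: F1 acks idx 8 -> match: F0=5 F1=8; commitIndex=8
Op 10: append 1 -> log_len=10
Op 11: F0 acks idx 7 -> match: F0=7 F1=8; commitIndex=8
Op 12: append 1 -> log_len=11

Answer: 8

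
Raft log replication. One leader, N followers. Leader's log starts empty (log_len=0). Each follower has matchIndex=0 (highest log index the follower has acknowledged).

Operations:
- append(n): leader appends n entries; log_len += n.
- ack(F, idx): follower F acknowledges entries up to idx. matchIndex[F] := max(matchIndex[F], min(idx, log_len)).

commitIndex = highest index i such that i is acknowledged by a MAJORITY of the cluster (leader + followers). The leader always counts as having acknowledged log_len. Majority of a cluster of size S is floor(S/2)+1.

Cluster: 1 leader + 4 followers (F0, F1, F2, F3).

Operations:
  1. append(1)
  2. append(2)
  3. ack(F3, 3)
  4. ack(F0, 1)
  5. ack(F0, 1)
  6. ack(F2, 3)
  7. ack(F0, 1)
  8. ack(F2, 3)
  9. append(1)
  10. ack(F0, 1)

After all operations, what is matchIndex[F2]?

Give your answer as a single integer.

Answer: 3

Derivation:
Op 1: append 1 -> log_len=1
Op 2: append 2 -> log_len=3
Op 3: F3 acks idx 3 -> match: F0=0 F1=0 F2=0 F3=3; commitIndex=0
Op 4: F0 acks idx 1 -> match: F0=1 F1=0 F2=0 F3=3; commitIndex=1
Op 5: F0 acks idx 1 -> match: F0=1 F1=0 F2=0 F3=3; commitIndex=1
Op 6: F2 acks idx 3 -> match: F0=1 F1=0 F2=3 F3=3; commitIndex=3
Op 7: F0 acks idx 1 -> match: F0=1 F1=0 F2=3 F3=3; commitIndex=3
Op 8: F2 acks idx 3 -> match: F0=1 F1=0 F2=3 F3=3; commitIndex=3
Op 9: append 1 -> log_len=4
Op 10: F0 acks idx 1 -> match: F0=1 F1=0 F2=3 F3=3; commitIndex=3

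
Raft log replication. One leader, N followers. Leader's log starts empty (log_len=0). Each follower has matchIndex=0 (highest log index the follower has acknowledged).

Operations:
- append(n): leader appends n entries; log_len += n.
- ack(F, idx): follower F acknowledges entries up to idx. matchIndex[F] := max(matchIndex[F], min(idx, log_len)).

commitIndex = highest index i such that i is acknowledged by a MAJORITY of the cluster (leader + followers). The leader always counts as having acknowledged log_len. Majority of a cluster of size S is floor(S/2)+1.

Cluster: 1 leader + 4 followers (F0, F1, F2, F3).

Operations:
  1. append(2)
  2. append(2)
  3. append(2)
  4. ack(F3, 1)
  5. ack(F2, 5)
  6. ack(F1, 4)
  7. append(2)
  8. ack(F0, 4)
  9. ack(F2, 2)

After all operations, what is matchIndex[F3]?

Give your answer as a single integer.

Op 1: append 2 -> log_len=2
Op 2: append 2 -> log_len=4
Op 3: append 2 -> log_len=6
Op 4: F3 acks idx 1 -> match: F0=0 F1=0 F2=0 F3=1; commitIndex=0
Op 5: F2 acks idx 5 -> match: F0=0 F1=0 F2=5 F3=1; commitIndex=1
Op 6: F1 acks idx 4 -> match: F0=0 F1=4 F2=5 F3=1; commitIndex=4
Op 7: append 2 -> log_len=8
Op 8: F0 acks idx 4 -> match: F0=4 F1=4 F2=5 F3=1; commitIndex=4
Op 9: F2 acks idx 2 -> match: F0=4 F1=4 F2=5 F3=1; commitIndex=4

Answer: 1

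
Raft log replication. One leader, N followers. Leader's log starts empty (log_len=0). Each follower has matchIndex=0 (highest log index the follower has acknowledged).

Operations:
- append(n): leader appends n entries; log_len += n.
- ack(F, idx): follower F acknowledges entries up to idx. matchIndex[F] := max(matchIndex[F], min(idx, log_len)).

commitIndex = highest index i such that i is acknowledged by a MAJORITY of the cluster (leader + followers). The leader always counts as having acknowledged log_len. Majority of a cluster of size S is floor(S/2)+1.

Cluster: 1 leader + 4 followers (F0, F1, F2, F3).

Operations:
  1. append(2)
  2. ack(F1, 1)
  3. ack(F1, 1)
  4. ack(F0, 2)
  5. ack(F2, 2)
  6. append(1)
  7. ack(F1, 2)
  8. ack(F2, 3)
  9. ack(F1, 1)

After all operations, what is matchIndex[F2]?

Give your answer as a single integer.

Op 1: append 2 -> log_len=2
Op 2: F1 acks idx 1 -> match: F0=0 F1=1 F2=0 F3=0; commitIndex=0
Op 3: F1 acks idx 1 -> match: F0=0 F1=1 F2=0 F3=0; commitIndex=0
Op 4: F0 acks idx 2 -> match: F0=2 F1=1 F2=0 F3=0; commitIndex=1
Op 5: F2 acks idx 2 -> match: F0=2 F1=1 F2=2 F3=0; commitIndex=2
Op 6: append 1 -> log_len=3
Op 7: F1 acks idx 2 -> match: F0=2 F1=2 F2=2 F3=0; commitIndex=2
Op 8: F2 acks idx 3 -> match: F0=2 F1=2 F2=3 F3=0; commitIndex=2
Op 9: F1 acks idx 1 -> match: F0=2 F1=2 F2=3 F3=0; commitIndex=2

Answer: 3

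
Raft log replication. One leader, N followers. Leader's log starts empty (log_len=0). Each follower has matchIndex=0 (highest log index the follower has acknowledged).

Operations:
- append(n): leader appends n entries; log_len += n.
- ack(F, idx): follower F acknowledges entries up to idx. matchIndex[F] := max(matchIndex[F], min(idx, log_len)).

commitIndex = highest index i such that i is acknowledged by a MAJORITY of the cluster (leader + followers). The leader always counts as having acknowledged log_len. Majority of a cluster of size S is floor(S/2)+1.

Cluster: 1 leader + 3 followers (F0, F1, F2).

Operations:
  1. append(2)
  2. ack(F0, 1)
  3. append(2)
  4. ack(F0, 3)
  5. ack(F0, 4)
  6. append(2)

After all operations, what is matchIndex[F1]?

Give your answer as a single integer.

Op 1: append 2 -> log_len=2
Op 2: F0 acks idx 1 -> match: F0=1 F1=0 F2=0; commitIndex=0
Op 3: append 2 -> log_len=4
Op 4: F0 acks idx 3 -> match: F0=3 F1=0 F2=0; commitIndex=0
Op 5: F0 acks idx 4 -> match: F0=4 F1=0 F2=0; commitIndex=0
Op 6: append 2 -> log_len=6

Answer: 0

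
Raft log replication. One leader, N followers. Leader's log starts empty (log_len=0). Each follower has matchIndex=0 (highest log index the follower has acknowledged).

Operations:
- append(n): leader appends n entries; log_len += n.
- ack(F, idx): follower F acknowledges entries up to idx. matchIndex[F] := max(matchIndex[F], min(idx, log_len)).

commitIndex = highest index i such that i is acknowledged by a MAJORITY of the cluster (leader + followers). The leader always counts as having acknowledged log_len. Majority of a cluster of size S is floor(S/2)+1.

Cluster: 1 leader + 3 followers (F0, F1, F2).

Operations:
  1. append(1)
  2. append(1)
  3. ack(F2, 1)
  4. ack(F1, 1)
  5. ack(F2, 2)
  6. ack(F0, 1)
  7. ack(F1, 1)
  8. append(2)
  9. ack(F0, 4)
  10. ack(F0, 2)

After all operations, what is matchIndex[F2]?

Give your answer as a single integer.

Op 1: append 1 -> log_len=1
Op 2: append 1 -> log_len=2
Op 3: F2 acks idx 1 -> match: F0=0 F1=0 F2=1; commitIndex=0
Op 4: F1 acks idx 1 -> match: F0=0 F1=1 F2=1; commitIndex=1
Op 5: F2 acks idx 2 -> match: F0=0 F1=1 F2=2; commitIndex=1
Op 6: F0 acks idx 1 -> match: F0=1 F1=1 F2=2; commitIndex=1
Op 7: F1 acks idx 1 -> match: F0=1 F1=1 F2=2; commitIndex=1
Op 8: append 2 -> log_len=4
Op 9: F0 acks idx 4 -> match: F0=4 F1=1 F2=2; commitIndex=2
Op 10: F0 acks idx 2 -> match: F0=4 F1=1 F2=2; commitIndex=2

Answer: 2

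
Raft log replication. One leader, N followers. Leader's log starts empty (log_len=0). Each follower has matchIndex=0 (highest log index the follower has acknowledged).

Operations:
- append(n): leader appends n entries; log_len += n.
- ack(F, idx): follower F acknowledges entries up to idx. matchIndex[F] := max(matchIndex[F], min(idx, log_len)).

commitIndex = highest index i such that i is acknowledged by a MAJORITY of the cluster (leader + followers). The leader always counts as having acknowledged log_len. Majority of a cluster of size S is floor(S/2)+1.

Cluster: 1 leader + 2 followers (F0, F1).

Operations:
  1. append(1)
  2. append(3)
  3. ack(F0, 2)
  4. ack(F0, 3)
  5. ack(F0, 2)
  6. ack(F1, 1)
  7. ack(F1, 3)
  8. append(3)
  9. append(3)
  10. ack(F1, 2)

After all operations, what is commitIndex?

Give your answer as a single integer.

Op 1: append 1 -> log_len=1
Op 2: append 3 -> log_len=4
Op 3: F0 acks idx 2 -> match: F0=2 F1=0; commitIndex=2
Op 4: F0 acks idx 3 -> match: F0=3 F1=0; commitIndex=3
Op 5: F0 acks idx 2 -> match: F0=3 F1=0; commitIndex=3
Op 6: F1 acks idx 1 -> match: F0=3 F1=1; commitIndex=3
Op 7: F1 acks idx 3 -> match: F0=3 F1=3; commitIndex=3
Op 8: append 3 -> log_len=7
Op 9: append 3 -> log_len=10
Op 10: F1 acks idx 2 -> match: F0=3 F1=3; commitIndex=3

Answer: 3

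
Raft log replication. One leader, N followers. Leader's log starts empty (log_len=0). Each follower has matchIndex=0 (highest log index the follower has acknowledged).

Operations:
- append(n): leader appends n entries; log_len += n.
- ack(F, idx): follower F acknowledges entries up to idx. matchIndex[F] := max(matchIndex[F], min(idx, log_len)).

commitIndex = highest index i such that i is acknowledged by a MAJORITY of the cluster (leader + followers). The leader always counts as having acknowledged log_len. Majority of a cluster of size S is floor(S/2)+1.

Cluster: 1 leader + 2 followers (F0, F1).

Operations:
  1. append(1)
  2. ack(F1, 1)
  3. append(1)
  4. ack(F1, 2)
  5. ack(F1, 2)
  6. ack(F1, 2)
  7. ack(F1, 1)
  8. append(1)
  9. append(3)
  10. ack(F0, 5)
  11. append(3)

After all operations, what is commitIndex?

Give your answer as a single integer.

Op 1: append 1 -> log_len=1
Op 2: F1 acks idx 1 -> match: F0=0 F1=1; commitIndex=1
Op 3: append 1 -> log_len=2
Op 4: F1 acks idx 2 -> match: F0=0 F1=2; commitIndex=2
Op 5: F1 acks idx 2 -> match: F0=0 F1=2; commitIndex=2
Op 6: F1 acks idx 2 -> match: F0=0 F1=2; commitIndex=2
Op 7: F1 acks idx 1 -> match: F0=0 F1=2; commitIndex=2
Op 8: append 1 -> log_len=3
Op 9: append 3 -> log_len=6
Op 10: F0 acks idx 5 -> match: F0=5 F1=2; commitIndex=5
Op 11: append 3 -> log_len=9

Answer: 5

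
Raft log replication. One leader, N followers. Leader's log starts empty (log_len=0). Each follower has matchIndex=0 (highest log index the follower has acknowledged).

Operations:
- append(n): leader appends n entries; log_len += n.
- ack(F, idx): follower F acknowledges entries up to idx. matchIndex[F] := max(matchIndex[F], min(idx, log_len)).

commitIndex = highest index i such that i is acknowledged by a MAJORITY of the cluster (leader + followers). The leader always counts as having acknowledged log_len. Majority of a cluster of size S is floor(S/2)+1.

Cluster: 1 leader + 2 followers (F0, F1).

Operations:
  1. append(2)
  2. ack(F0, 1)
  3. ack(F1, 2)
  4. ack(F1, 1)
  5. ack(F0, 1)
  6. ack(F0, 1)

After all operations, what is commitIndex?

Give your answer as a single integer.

Op 1: append 2 -> log_len=2
Op 2: F0 acks idx 1 -> match: F0=1 F1=0; commitIndex=1
Op 3: F1 acks idx 2 -> match: F0=1 F1=2; commitIndex=2
Op 4: F1 acks idx 1 -> match: F0=1 F1=2; commitIndex=2
Op 5: F0 acks idx 1 -> match: F0=1 F1=2; commitIndex=2
Op 6: F0 acks idx 1 -> match: F0=1 F1=2; commitIndex=2

Answer: 2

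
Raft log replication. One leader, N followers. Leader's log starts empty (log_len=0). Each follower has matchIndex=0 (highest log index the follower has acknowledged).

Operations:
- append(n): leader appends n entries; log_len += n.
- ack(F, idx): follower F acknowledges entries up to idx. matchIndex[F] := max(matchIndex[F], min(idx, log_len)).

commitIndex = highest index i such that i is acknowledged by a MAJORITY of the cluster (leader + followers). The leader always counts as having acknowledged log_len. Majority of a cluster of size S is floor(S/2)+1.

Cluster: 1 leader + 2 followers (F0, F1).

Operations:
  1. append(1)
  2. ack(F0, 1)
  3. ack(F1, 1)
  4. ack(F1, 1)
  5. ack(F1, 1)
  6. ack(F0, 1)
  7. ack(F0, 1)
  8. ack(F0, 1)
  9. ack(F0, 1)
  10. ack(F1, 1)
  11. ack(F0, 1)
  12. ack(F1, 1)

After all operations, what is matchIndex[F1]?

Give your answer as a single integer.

Op 1: append 1 -> log_len=1
Op 2: F0 acks idx 1 -> match: F0=1 F1=0; commitIndex=1
Op 3: F1 acks idx 1 -> match: F0=1 F1=1; commitIndex=1
Op 4: F1 acks idx 1 -> match: F0=1 F1=1; commitIndex=1
Op 5: F1 acks idx 1 -> match: F0=1 F1=1; commitIndex=1
Op 6: F0 acks idx 1 -> match: F0=1 F1=1; commitIndex=1
Op 7: F0 acks idx 1 -> match: F0=1 F1=1; commitIndex=1
Op 8: F0 acks idx 1 -> match: F0=1 F1=1; commitIndex=1
Op 9: F0 acks idx 1 -> match: F0=1 F1=1; commitIndex=1
Op 10: F1 acks idx 1 -> match: F0=1 F1=1; commitIndex=1
Op 11: F0 acks idx 1 -> match: F0=1 F1=1; commitIndex=1
Op 12: F1 acks idx 1 -> match: F0=1 F1=1; commitIndex=1

Answer: 1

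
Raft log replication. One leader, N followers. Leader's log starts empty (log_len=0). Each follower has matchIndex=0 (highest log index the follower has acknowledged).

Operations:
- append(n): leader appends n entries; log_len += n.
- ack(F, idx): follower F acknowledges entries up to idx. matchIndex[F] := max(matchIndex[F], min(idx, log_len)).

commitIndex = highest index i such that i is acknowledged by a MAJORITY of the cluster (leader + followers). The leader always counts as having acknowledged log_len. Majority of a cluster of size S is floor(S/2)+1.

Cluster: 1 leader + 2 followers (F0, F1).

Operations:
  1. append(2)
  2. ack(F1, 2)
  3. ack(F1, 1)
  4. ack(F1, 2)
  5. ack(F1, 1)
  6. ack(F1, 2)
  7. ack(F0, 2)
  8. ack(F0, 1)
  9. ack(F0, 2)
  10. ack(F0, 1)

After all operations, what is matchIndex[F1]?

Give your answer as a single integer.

Answer: 2

Derivation:
Op 1: append 2 -> log_len=2
Op 2: F1 acks idx 2 -> match: F0=0 F1=2; commitIndex=2
Op 3: F1 acks idx 1 -> match: F0=0 F1=2; commitIndex=2
Op 4: F1 acks idx 2 -> match: F0=0 F1=2; commitIndex=2
Op 5: F1 acks idx 1 -> match: F0=0 F1=2; commitIndex=2
Op 6: F1 acks idx 2 -> match: F0=0 F1=2; commitIndex=2
Op 7: F0 acks idx 2 -> match: F0=2 F1=2; commitIndex=2
Op 8: F0 acks idx 1 -> match: F0=2 F1=2; commitIndex=2
Op 9: F0 acks idx 2 -> match: F0=2 F1=2; commitIndex=2
Op 10: F0 acks idx 1 -> match: F0=2 F1=2; commitIndex=2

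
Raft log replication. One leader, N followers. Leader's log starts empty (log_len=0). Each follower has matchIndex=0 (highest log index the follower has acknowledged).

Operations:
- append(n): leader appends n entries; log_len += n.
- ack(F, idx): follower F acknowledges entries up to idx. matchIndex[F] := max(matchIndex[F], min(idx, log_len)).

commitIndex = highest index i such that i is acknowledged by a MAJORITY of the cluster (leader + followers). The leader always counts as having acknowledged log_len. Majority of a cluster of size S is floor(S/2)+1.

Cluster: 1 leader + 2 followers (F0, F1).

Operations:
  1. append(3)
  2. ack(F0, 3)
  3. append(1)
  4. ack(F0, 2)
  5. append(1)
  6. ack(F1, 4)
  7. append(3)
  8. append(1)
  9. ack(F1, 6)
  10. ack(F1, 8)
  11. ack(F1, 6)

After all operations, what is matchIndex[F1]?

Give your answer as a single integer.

Answer: 8

Derivation:
Op 1: append 3 -> log_len=3
Op 2: F0 acks idx 3 -> match: F0=3 F1=0; commitIndex=3
Op 3: append 1 -> log_len=4
Op 4: F0 acks idx 2 -> match: F0=3 F1=0; commitIndex=3
Op 5: append 1 -> log_len=5
Op 6: F1 acks idx 4 -> match: F0=3 F1=4; commitIndex=4
Op 7: append 3 -> log_len=8
Op 8: append 1 -> log_len=9
Op 9: F1 acks idx 6 -> match: F0=3 F1=6; commitIndex=6
Op 10: F1 acks idx 8 -> match: F0=3 F1=8; commitIndex=8
Op 11: F1 acks idx 6 -> match: F0=3 F1=8; commitIndex=8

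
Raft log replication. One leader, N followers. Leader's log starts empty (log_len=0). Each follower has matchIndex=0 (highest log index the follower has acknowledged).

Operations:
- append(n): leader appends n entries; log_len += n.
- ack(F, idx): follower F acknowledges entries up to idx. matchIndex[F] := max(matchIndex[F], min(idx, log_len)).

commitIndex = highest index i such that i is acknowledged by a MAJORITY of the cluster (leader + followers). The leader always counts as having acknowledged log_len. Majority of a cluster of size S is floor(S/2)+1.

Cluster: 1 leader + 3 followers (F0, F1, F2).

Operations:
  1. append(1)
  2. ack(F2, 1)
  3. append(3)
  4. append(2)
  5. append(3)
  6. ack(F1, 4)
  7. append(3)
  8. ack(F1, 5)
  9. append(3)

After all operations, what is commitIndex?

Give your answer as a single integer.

Op 1: append 1 -> log_len=1
Op 2: F2 acks idx 1 -> match: F0=0 F1=0 F2=1; commitIndex=0
Op 3: append 3 -> log_len=4
Op 4: append 2 -> log_len=6
Op 5: append 3 -> log_len=9
Op 6: F1 acks idx 4 -> match: F0=0 F1=4 F2=1; commitIndex=1
Op 7: append 3 -> log_len=12
Op 8: F1 acks idx 5 -> match: F0=0 F1=5 F2=1; commitIndex=1
Op 9: append 3 -> log_len=15

Answer: 1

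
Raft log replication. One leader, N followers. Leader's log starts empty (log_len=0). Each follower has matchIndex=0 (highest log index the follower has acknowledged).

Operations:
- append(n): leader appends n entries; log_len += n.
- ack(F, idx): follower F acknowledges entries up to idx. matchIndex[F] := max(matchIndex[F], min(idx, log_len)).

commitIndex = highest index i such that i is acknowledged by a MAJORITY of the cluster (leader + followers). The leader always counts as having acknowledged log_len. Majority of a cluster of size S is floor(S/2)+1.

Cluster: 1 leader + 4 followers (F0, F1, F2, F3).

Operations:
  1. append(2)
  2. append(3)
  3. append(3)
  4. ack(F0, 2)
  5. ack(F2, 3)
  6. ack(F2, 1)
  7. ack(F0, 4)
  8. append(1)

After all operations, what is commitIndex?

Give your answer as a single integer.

Answer: 3

Derivation:
Op 1: append 2 -> log_len=2
Op 2: append 3 -> log_len=5
Op 3: append 3 -> log_len=8
Op 4: F0 acks idx 2 -> match: F0=2 F1=0 F2=0 F3=0; commitIndex=0
Op 5: F2 acks idx 3 -> match: F0=2 F1=0 F2=3 F3=0; commitIndex=2
Op 6: F2 acks idx 1 -> match: F0=2 F1=0 F2=3 F3=0; commitIndex=2
Op 7: F0 acks idx 4 -> match: F0=4 F1=0 F2=3 F3=0; commitIndex=3
Op 8: append 1 -> log_len=9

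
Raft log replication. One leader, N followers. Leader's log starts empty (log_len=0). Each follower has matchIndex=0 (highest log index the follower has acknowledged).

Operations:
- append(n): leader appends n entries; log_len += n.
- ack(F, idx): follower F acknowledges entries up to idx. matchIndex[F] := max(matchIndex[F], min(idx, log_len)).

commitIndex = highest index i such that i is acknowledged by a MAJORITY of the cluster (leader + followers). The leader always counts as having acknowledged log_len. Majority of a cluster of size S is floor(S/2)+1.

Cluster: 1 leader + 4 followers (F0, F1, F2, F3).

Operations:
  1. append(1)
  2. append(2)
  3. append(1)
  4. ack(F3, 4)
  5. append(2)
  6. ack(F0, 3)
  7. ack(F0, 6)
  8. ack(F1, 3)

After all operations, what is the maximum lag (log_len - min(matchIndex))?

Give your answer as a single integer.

Op 1: append 1 -> log_len=1
Op 2: append 2 -> log_len=3
Op 3: append 1 -> log_len=4
Op 4: F3 acks idx 4 -> match: F0=0 F1=0 F2=0 F3=4; commitIndex=0
Op 5: append 2 -> log_len=6
Op 6: F0 acks idx 3 -> match: F0=3 F1=0 F2=0 F3=4; commitIndex=3
Op 7: F0 acks idx 6 -> match: F0=6 F1=0 F2=0 F3=4; commitIndex=4
Op 8: F1 acks idx 3 -> match: F0=6 F1=3 F2=0 F3=4; commitIndex=4

Answer: 6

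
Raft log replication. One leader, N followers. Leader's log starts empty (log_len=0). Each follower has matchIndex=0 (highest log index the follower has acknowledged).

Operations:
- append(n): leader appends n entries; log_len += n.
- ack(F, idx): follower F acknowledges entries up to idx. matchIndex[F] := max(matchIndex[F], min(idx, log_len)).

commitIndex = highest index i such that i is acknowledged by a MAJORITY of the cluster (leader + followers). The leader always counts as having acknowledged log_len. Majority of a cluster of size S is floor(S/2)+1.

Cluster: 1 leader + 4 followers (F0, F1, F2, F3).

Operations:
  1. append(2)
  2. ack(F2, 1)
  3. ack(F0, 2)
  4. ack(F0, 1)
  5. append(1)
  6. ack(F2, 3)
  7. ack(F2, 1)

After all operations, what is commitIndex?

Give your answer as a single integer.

Op 1: append 2 -> log_len=2
Op 2: F2 acks idx 1 -> match: F0=0 F1=0 F2=1 F3=0; commitIndex=0
Op 3: F0 acks idx 2 -> match: F0=2 F1=0 F2=1 F3=0; commitIndex=1
Op 4: F0 acks idx 1 -> match: F0=2 F1=0 F2=1 F3=0; commitIndex=1
Op 5: append 1 -> log_len=3
Op 6: F2 acks idx 3 -> match: F0=2 F1=0 F2=3 F3=0; commitIndex=2
Op 7: F2 acks idx 1 -> match: F0=2 F1=0 F2=3 F3=0; commitIndex=2

Answer: 2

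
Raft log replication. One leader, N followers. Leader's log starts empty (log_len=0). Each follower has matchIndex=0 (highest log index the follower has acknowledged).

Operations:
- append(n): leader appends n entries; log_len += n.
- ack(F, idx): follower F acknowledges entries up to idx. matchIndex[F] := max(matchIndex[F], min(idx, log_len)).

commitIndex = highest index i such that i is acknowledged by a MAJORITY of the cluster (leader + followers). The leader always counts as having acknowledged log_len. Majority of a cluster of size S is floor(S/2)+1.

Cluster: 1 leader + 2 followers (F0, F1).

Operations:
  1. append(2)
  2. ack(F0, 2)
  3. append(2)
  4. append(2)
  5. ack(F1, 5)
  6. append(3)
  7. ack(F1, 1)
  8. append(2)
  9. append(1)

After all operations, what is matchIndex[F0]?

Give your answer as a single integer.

Answer: 2

Derivation:
Op 1: append 2 -> log_len=2
Op 2: F0 acks idx 2 -> match: F0=2 F1=0; commitIndex=2
Op 3: append 2 -> log_len=4
Op 4: append 2 -> log_len=6
Op 5: F1 acks idx 5 -> match: F0=2 F1=5; commitIndex=5
Op 6: append 3 -> log_len=9
Op 7: F1 acks idx 1 -> match: F0=2 F1=5; commitIndex=5
Op 8: append 2 -> log_len=11
Op 9: append 1 -> log_len=12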